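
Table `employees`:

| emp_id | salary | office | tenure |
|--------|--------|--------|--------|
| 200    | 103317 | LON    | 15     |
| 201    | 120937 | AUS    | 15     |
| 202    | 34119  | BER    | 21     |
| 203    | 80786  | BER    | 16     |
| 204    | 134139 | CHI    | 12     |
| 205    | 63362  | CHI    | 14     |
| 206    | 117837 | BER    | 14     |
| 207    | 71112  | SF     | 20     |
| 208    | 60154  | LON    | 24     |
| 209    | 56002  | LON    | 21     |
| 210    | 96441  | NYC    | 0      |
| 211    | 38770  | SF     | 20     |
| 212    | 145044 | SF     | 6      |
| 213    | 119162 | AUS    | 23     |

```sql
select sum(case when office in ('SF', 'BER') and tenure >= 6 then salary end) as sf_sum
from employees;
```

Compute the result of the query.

487668

emp_id=200: ✗
emp_id=201: ✗
emp_id=202: ✓ → 34119
emp_id=203: ✓ → 80786
emp_id=204: ✗
emp_id=205: ✗
emp_id=206: ✓ → 117837
emp_id=207: ✓ → 71112
emp_id=208: ✗
emp_id=209: ✗
emp_id=210: ✗
emp_id=211: ✓ → 38770
emp_id=212: ✓ → 145044
emp_id=213: ✗
sf_sum = 34119 + 80786 + 117837 + 71112 + 38770 + 145044 = 487668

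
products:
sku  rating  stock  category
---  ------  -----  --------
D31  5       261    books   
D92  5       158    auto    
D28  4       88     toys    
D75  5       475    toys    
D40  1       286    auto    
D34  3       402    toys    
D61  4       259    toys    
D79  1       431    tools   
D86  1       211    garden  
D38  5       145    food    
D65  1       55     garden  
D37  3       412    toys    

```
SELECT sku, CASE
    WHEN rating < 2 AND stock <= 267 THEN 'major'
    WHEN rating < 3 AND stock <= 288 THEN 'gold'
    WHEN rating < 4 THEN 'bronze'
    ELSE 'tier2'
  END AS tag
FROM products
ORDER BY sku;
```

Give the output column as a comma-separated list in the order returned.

tier2, tier2, bronze, bronze, tier2, gold, tier2, major, tier2, bronze, major, tier2

sku=D28: ELSE → tier2
sku=D31: ELSE → tier2
sku=D34: rating < 4 → bronze
sku=D37: rating < 4 → bronze
sku=D38: ELSE → tier2
sku=D40: rating < 3 AND stock <= 288 → gold
sku=D61: ELSE → tier2
sku=D65: rating < 2 AND stock <= 267 → major
sku=D75: ELSE → tier2
sku=D79: rating < 4 → bronze
sku=D86: rating < 2 AND stock <= 267 → major
sku=D92: ELSE → tier2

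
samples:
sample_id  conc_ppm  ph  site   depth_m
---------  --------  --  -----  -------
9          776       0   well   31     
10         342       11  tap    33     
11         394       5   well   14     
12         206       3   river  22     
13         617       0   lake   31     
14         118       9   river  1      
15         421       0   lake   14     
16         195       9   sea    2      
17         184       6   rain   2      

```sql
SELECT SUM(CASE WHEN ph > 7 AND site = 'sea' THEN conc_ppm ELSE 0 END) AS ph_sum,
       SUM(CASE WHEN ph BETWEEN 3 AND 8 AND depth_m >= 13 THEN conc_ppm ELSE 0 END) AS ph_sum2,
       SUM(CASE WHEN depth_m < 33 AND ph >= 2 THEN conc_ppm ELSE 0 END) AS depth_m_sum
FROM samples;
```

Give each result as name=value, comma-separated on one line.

[ph_sum: ph > 7 AND site = 'sea']
sample_id=9: ✗
sample_id=10: ✗
sample_id=11: ✗
sample_id=12: ✗
sample_id=13: ✗
sample_id=14: ✗
sample_id=15: ✗
sample_id=16: ✓ → 195
sample_id=17: ✗
ph_sum = 195
—
[ph_sum2: ph BETWEEN 3 AND 8 AND depth_m >= 13]
sample_id=9: ✗
sample_id=10: ✗
sample_id=11: ✓ → 394
sample_id=12: ✓ → 206
sample_id=13: ✗
sample_id=14: ✗
sample_id=15: ✗
sample_id=16: ✗
sample_id=17: ✗
ph_sum2 = 394 + 206 = 600
—
[depth_m_sum: depth_m < 33 AND ph >= 2]
sample_id=9: ✗
sample_id=10: ✗
sample_id=11: ✓ → 394
sample_id=12: ✓ → 206
sample_id=13: ✗
sample_id=14: ✓ → 118
sample_id=15: ✗
sample_id=16: ✓ → 195
sample_id=17: ✓ → 184
depth_m_sum = 394 + 206 + 118 + 195 + 184 = 1097

ph_sum=195, ph_sum2=600, depth_m_sum=1097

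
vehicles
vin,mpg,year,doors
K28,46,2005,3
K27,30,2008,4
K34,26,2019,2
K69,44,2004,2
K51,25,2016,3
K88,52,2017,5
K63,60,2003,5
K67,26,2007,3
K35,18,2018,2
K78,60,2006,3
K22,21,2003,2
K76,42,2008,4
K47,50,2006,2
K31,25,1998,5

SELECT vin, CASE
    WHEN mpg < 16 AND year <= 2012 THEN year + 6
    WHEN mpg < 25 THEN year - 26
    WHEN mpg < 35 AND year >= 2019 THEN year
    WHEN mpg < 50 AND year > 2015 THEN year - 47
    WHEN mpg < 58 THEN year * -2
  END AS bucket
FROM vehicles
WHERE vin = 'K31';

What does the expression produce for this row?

vin = K31: mpg=25, year=1998, doors=5.
mpg < 16 AND year <= 2012 → false
mpg < 25 → false
mpg < 35 AND year >= 2019 → false
mpg < 50 AND year > 2015 → false
mpg < 58 → true → -3996

-3996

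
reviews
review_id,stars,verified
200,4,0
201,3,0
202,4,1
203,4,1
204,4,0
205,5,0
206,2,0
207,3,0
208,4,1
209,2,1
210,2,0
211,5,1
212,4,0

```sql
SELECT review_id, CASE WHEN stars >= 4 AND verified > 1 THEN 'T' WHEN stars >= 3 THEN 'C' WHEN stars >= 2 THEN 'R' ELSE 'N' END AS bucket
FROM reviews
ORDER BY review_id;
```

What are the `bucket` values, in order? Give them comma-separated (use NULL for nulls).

C, C, C, C, C, C, R, C, C, R, R, C, C

review_id=200: stars >= 3 → C
review_id=201: stars >= 3 → C
review_id=202: stars >= 3 → C
review_id=203: stars >= 3 → C
review_id=204: stars >= 3 → C
review_id=205: stars >= 3 → C
review_id=206: stars >= 2 → R
review_id=207: stars >= 3 → C
review_id=208: stars >= 3 → C
review_id=209: stars >= 2 → R
review_id=210: stars >= 2 → R
review_id=211: stars >= 3 → C
review_id=212: stars >= 3 → C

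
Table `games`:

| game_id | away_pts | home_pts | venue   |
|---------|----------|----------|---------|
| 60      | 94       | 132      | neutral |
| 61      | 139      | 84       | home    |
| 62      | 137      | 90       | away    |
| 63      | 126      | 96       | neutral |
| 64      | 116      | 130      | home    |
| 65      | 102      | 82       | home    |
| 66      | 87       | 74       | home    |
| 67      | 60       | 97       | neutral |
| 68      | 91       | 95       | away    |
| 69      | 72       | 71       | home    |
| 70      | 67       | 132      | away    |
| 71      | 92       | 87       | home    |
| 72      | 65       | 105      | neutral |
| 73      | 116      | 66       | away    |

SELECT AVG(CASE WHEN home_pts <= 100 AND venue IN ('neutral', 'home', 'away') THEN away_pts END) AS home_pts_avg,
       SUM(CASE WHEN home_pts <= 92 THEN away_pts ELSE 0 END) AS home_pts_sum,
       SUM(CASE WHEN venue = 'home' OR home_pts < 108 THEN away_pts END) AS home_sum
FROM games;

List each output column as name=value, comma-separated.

[home_pts_avg: home_pts <= 100 AND venue IN ('neutral', 'home', 'away')]
game_id=60: ✗
game_id=61: ✓ → 139
game_id=62: ✓ → 137
game_id=63: ✓ → 126
game_id=64: ✗
game_id=65: ✓ → 102
game_id=66: ✓ → 87
game_id=67: ✓ → 60
game_id=68: ✓ → 91
game_id=69: ✓ → 72
game_id=70: ✗
game_id=71: ✓ → 92
game_id=72: ✗
game_id=73: ✓ → 116
home_pts_avg = (139 + 137 + 126 + 102 + 87 + 60 + 91 + 72 + 92 + 116) / 10 = 102.2
—
[home_pts_sum: home_pts <= 92]
game_id=60: ✗
game_id=61: ✓ → 139
game_id=62: ✓ → 137
game_id=63: ✗
game_id=64: ✗
game_id=65: ✓ → 102
game_id=66: ✓ → 87
game_id=67: ✗
game_id=68: ✗
game_id=69: ✓ → 72
game_id=70: ✗
game_id=71: ✓ → 92
game_id=72: ✗
game_id=73: ✓ → 116
home_pts_sum = 139 + 137 + 102 + 87 + 72 + 92 + 116 = 745
—
[home_sum: venue = 'home' OR home_pts < 108]
game_id=60: ✗
game_id=61: ✓ → 139
game_id=62: ✓ → 137
game_id=63: ✓ → 126
game_id=64: ✓ → 116
game_id=65: ✓ → 102
game_id=66: ✓ → 87
game_id=67: ✓ → 60
game_id=68: ✓ → 91
game_id=69: ✓ → 72
game_id=70: ✗
game_id=71: ✓ → 92
game_id=72: ✓ → 65
game_id=73: ✓ → 116
home_sum = 139 + 137 + 126 + 116 + 102 + 87 + 60 + 91 + 72 + 92 + 65 + 116 = 1203

home_pts_avg=102.2, home_pts_sum=745, home_sum=1203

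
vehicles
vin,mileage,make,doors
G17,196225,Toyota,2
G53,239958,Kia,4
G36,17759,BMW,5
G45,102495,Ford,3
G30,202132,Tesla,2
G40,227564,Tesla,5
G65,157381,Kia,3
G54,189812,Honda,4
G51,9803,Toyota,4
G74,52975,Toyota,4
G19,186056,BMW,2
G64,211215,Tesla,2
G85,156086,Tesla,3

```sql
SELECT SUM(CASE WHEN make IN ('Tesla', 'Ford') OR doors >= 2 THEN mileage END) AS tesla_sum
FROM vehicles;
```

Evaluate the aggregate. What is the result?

vin=G17: ✓ → 196225
vin=G53: ✓ → 239958
vin=G36: ✓ → 17759
vin=G45: ✓ → 102495
vin=G30: ✓ → 202132
vin=G40: ✓ → 227564
vin=G65: ✓ → 157381
vin=G54: ✓ → 189812
vin=G51: ✓ → 9803
vin=G74: ✓ → 52975
vin=G19: ✓ → 186056
vin=G64: ✓ → 211215
vin=G85: ✓ → 156086
tesla_sum = 196225 + 239958 + 17759 + 102495 + 202132 + 227564 + 157381 + 189812 + 9803 + 52975 + 186056 + 211215 + 156086 = 1949461

1949461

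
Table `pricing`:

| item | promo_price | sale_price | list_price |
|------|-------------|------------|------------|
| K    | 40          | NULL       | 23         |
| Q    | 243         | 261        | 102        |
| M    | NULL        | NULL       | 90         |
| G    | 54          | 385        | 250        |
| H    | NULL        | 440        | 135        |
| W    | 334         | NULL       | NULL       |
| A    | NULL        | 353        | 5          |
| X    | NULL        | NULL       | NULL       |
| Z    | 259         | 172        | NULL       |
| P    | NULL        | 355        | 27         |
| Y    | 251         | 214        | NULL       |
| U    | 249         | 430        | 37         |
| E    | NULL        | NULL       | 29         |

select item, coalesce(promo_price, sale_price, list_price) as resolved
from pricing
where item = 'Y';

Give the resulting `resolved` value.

251

item = Y: promo_price=251, sale_price=214, list_price=NULL.
promo_price=251 → 251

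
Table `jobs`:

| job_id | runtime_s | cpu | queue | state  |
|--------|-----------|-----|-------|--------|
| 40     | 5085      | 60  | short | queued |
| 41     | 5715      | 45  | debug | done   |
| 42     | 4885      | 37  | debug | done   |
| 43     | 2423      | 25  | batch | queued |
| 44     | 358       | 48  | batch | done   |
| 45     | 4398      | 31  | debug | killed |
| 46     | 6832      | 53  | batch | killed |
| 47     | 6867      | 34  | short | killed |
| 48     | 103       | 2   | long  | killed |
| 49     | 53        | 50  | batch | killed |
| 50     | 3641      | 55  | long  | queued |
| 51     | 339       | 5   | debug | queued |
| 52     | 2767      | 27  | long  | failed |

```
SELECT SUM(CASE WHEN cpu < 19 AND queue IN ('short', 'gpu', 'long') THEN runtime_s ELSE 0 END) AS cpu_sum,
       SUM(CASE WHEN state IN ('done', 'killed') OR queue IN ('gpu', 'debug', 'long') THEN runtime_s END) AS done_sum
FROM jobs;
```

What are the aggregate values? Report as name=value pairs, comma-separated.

cpu_sum=103, done_sum=35958

[cpu_sum: cpu < 19 AND queue IN ('short', 'gpu', 'long')]
job_id=40: ✗
job_id=41: ✗
job_id=42: ✗
job_id=43: ✗
job_id=44: ✗
job_id=45: ✗
job_id=46: ✗
job_id=47: ✗
job_id=48: ✓ → 103
job_id=49: ✗
job_id=50: ✗
job_id=51: ✗
job_id=52: ✗
cpu_sum = 103
—
[done_sum: state IN ('done', 'killed') OR queue IN ('gpu', 'debug', 'long')]
job_id=40: ✗
job_id=41: ✓ → 5715
job_id=42: ✓ → 4885
job_id=43: ✗
job_id=44: ✓ → 358
job_id=45: ✓ → 4398
job_id=46: ✓ → 6832
job_id=47: ✓ → 6867
job_id=48: ✓ → 103
job_id=49: ✓ → 53
job_id=50: ✓ → 3641
job_id=51: ✓ → 339
job_id=52: ✓ → 2767
done_sum = 5715 + 4885 + 358 + 4398 + 6832 + 6867 + 103 + 53 + 3641 + 339 + 2767 = 35958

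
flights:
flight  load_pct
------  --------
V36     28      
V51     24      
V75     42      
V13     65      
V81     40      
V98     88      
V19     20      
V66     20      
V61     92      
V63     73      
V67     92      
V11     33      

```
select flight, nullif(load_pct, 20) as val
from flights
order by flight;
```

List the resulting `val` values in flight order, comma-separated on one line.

flight=V11: load_pct=33 vs 20: differ → 33
flight=V13: load_pct=65 vs 20: differ → 65
flight=V19: load_pct=20 vs 20: equal → NULL
flight=V36: load_pct=28 vs 20: differ → 28
flight=V51: load_pct=24 vs 20: differ → 24
flight=V61: load_pct=92 vs 20: differ → 92
flight=V63: load_pct=73 vs 20: differ → 73
flight=V66: load_pct=20 vs 20: equal → NULL
flight=V67: load_pct=92 vs 20: differ → 92
flight=V75: load_pct=42 vs 20: differ → 42
flight=V81: load_pct=40 vs 20: differ → 40
flight=V98: load_pct=88 vs 20: differ → 88

33, 65, NULL, 28, 24, 92, 73, NULL, 92, 42, 40, 88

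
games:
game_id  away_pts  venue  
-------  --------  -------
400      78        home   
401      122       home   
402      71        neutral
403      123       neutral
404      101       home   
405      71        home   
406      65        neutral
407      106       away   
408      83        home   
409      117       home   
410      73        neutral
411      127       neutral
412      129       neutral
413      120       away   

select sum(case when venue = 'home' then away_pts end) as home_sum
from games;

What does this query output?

572

game_id=400: ✓ → 78
game_id=401: ✓ → 122
game_id=402: ✗
game_id=403: ✗
game_id=404: ✓ → 101
game_id=405: ✓ → 71
game_id=406: ✗
game_id=407: ✗
game_id=408: ✓ → 83
game_id=409: ✓ → 117
game_id=410: ✗
game_id=411: ✗
game_id=412: ✗
game_id=413: ✗
home_sum = 78 + 122 + 101 + 71 + 83 + 117 = 572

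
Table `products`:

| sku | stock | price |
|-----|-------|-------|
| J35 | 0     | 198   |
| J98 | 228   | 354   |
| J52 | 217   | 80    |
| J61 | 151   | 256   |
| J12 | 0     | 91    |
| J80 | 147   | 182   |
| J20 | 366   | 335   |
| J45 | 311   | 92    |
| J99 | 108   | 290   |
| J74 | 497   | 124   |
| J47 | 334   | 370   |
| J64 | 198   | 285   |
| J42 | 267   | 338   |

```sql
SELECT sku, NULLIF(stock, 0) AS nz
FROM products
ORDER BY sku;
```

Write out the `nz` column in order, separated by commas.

NULL, 366, NULL, 267, 311, 334, 217, 151, 198, 497, 147, 228, 108

sku=J12: stock=0 vs 0: equal → NULL
sku=J20: stock=366 vs 0: differ → 366
sku=J35: stock=0 vs 0: equal → NULL
sku=J42: stock=267 vs 0: differ → 267
sku=J45: stock=311 vs 0: differ → 311
sku=J47: stock=334 vs 0: differ → 334
sku=J52: stock=217 vs 0: differ → 217
sku=J61: stock=151 vs 0: differ → 151
sku=J64: stock=198 vs 0: differ → 198
sku=J74: stock=497 vs 0: differ → 497
sku=J80: stock=147 vs 0: differ → 147
sku=J98: stock=228 vs 0: differ → 228
sku=J99: stock=108 vs 0: differ → 108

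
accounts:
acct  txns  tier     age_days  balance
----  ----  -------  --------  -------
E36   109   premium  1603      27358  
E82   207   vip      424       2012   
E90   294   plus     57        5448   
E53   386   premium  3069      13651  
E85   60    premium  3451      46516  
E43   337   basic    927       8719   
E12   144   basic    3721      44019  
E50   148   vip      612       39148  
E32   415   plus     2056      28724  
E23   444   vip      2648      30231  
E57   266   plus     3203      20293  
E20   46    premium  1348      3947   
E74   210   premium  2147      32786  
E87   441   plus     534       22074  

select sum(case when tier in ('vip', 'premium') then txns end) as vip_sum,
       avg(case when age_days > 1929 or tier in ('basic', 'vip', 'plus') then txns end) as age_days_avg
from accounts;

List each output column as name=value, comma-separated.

vip_sum=1610, age_days_avg=279.3333333333

[vip_sum: tier in ('vip', 'premium')]
acct=E36: ✓ → 109
acct=E82: ✓ → 207
acct=E90: ✗
acct=E53: ✓ → 386
acct=E85: ✓ → 60
acct=E43: ✗
acct=E12: ✗
acct=E50: ✓ → 148
acct=E32: ✗
acct=E23: ✓ → 444
acct=E57: ✗
acct=E20: ✓ → 46
acct=E74: ✓ → 210
acct=E87: ✗
vip_sum = 109 + 207 + 386 + 60 + 148 + 444 + 46 + 210 = 1610
—
[age_days_avg: age_days > 1929 or tier in ('basic', 'vip', 'plus')]
acct=E36: ✗
acct=E82: ✓ → 207
acct=E90: ✓ → 294
acct=E53: ✓ → 386
acct=E85: ✓ → 60
acct=E43: ✓ → 337
acct=E12: ✓ → 144
acct=E50: ✓ → 148
acct=E32: ✓ → 415
acct=E23: ✓ → 444
acct=E57: ✓ → 266
acct=E20: ✗
acct=E74: ✓ → 210
acct=E87: ✓ → 441
age_days_avg = (207 + 294 + 386 + 60 + 337 + 144 + 148 + 415 + 444 + 266 + 210 + 441) / 12 = 279.3333333333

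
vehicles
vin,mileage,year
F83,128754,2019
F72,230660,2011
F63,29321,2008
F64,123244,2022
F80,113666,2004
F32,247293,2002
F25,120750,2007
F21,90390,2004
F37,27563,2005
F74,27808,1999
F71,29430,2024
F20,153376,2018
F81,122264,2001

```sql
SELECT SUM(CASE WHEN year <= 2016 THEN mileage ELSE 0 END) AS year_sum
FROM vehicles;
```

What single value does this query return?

vin=F83: ✗
vin=F72: ✓ → 230660
vin=F63: ✓ → 29321
vin=F64: ✗
vin=F80: ✓ → 113666
vin=F32: ✓ → 247293
vin=F25: ✓ → 120750
vin=F21: ✓ → 90390
vin=F37: ✓ → 27563
vin=F74: ✓ → 27808
vin=F71: ✗
vin=F20: ✗
vin=F81: ✓ → 122264
year_sum = 230660 + 29321 + 113666 + 247293 + 120750 + 90390 + 27563 + 27808 + 122264 = 1009715

1009715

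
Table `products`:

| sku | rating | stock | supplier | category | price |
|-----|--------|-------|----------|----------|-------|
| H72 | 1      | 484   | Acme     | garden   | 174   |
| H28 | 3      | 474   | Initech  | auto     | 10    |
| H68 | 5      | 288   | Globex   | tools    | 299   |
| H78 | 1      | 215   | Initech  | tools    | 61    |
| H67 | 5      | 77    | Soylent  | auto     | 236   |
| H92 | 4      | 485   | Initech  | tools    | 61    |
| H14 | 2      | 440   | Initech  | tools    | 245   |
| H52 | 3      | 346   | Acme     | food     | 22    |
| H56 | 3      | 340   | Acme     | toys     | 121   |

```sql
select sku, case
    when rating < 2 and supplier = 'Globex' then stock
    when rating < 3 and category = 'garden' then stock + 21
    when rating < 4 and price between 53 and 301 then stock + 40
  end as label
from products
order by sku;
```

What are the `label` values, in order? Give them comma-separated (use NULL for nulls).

sku=H14: rating < 4 and price between 53 and 301 → 480
sku=H28: (no match → NULL) → NULL
sku=H52: (no match → NULL) → NULL
sku=H56: rating < 4 and price between 53 and 301 → 380
sku=H67: (no match → NULL) → NULL
sku=H68: (no match → NULL) → NULL
sku=H72: rating < 3 and category = 'garden' → 505
sku=H78: rating < 4 and price between 53 and 301 → 255
sku=H92: (no match → NULL) → NULL

480, NULL, NULL, 380, NULL, NULL, 505, 255, NULL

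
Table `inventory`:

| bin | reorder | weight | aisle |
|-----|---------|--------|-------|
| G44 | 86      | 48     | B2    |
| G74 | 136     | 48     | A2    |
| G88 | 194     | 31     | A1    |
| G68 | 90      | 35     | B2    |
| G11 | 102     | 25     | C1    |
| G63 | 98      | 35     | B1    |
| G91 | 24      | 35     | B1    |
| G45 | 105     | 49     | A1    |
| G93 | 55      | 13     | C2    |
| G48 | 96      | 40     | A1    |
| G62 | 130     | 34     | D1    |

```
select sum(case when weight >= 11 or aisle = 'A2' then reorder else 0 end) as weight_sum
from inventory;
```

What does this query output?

bin=G44: ✓ → 86
bin=G74: ✓ → 136
bin=G88: ✓ → 194
bin=G68: ✓ → 90
bin=G11: ✓ → 102
bin=G63: ✓ → 98
bin=G91: ✓ → 24
bin=G45: ✓ → 105
bin=G93: ✓ → 55
bin=G48: ✓ → 96
bin=G62: ✓ → 130
weight_sum = 86 + 136 + 194 + 90 + 102 + 98 + 24 + 105 + 55 + 96 + 130 = 1116

1116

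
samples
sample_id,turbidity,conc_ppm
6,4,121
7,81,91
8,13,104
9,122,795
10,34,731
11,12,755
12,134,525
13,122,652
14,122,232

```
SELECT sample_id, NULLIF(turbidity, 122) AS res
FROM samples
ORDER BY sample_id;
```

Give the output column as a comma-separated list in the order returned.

sample_id=6: turbidity=4 vs 122: differ → 4
sample_id=7: turbidity=81 vs 122: differ → 81
sample_id=8: turbidity=13 vs 122: differ → 13
sample_id=9: turbidity=122 vs 122: equal → NULL
sample_id=10: turbidity=34 vs 122: differ → 34
sample_id=11: turbidity=12 vs 122: differ → 12
sample_id=12: turbidity=134 vs 122: differ → 134
sample_id=13: turbidity=122 vs 122: equal → NULL
sample_id=14: turbidity=122 vs 122: equal → NULL

4, 81, 13, NULL, 34, 12, 134, NULL, NULL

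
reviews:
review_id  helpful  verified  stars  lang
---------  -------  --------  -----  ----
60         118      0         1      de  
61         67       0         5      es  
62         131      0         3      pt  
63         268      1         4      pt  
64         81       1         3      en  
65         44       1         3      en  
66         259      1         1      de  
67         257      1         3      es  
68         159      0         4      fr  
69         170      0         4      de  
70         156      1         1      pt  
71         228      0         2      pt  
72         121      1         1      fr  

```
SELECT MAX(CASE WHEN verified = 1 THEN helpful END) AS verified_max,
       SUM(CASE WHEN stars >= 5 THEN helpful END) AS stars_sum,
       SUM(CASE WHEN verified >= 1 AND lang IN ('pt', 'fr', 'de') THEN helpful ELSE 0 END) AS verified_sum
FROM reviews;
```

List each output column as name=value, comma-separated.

[verified_max: verified = 1]
review_id=60: ✗
review_id=61: ✗
review_id=62: ✗
review_id=63: ✓ → 268
review_id=64: ✓ → 81
review_id=65: ✓ → 44
review_id=66: ✓ → 259
review_id=67: ✓ → 257
review_id=68: ✗
review_id=69: ✗
review_id=70: ✓ → 156
review_id=71: ✗
review_id=72: ✓ → 121
verified_max = MAX(268, 81, 44, 259, 257, 156, 121) = 268
—
[stars_sum: stars >= 5]
review_id=60: ✗
review_id=61: ✓ → 67
review_id=62: ✗
review_id=63: ✗
review_id=64: ✗
review_id=65: ✗
review_id=66: ✗
review_id=67: ✗
review_id=68: ✗
review_id=69: ✗
review_id=70: ✗
review_id=71: ✗
review_id=72: ✗
stars_sum = 67
—
[verified_sum: verified >= 1 AND lang IN ('pt', 'fr', 'de')]
review_id=60: ✗
review_id=61: ✗
review_id=62: ✗
review_id=63: ✓ → 268
review_id=64: ✗
review_id=65: ✗
review_id=66: ✓ → 259
review_id=67: ✗
review_id=68: ✗
review_id=69: ✗
review_id=70: ✓ → 156
review_id=71: ✗
review_id=72: ✓ → 121
verified_sum = 268 + 259 + 156 + 121 = 804

verified_max=268, stars_sum=67, verified_sum=804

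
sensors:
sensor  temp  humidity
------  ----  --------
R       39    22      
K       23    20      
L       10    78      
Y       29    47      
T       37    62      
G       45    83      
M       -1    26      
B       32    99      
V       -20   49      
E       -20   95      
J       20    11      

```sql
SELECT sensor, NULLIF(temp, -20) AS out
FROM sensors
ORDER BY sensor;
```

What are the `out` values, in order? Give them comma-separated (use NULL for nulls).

32, NULL, 45, 20, 23, 10, -1, 39, 37, NULL, 29

sensor=B: temp=32 vs -20: differ → 32
sensor=E: temp=-20 vs -20: equal → NULL
sensor=G: temp=45 vs -20: differ → 45
sensor=J: temp=20 vs -20: differ → 20
sensor=K: temp=23 vs -20: differ → 23
sensor=L: temp=10 vs -20: differ → 10
sensor=M: temp=-1 vs -20: differ → -1
sensor=R: temp=39 vs -20: differ → 39
sensor=T: temp=37 vs -20: differ → 37
sensor=V: temp=-20 vs -20: equal → NULL
sensor=Y: temp=29 vs -20: differ → 29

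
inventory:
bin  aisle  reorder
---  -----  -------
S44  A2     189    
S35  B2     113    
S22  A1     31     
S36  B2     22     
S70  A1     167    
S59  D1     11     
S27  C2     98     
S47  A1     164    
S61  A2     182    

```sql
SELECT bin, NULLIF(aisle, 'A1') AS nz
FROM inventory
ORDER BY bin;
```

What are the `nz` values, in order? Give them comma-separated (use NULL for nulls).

bin=S22: aisle=A1 vs A1: equal → NULL
bin=S27: aisle=C2 vs A1: differ → C2
bin=S35: aisle=B2 vs A1: differ → B2
bin=S36: aisle=B2 vs A1: differ → B2
bin=S44: aisle=A2 vs A1: differ → A2
bin=S47: aisle=A1 vs A1: equal → NULL
bin=S59: aisle=D1 vs A1: differ → D1
bin=S61: aisle=A2 vs A1: differ → A2
bin=S70: aisle=A1 vs A1: equal → NULL

NULL, C2, B2, B2, A2, NULL, D1, A2, NULL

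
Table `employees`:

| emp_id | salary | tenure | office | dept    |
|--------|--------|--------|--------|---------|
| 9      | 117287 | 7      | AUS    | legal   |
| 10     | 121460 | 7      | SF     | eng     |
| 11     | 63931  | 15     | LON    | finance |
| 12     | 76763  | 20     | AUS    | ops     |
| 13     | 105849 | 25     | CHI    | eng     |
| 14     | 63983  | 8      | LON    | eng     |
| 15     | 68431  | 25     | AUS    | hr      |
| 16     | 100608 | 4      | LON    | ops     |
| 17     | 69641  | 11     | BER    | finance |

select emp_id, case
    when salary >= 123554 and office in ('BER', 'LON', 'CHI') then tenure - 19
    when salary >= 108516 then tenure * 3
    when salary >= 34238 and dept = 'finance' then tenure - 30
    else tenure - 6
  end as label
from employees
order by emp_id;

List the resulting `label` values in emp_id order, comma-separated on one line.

emp_id=9: salary >= 108516 → 21
emp_id=10: salary >= 108516 → 21
emp_id=11: salary >= 34238 and dept = 'finance' → -15
emp_id=12: ELSE → 14
emp_id=13: ELSE → 19
emp_id=14: ELSE → 2
emp_id=15: ELSE → 19
emp_id=16: ELSE → -2
emp_id=17: salary >= 34238 and dept = 'finance' → -19

21, 21, -15, 14, 19, 2, 19, -2, -19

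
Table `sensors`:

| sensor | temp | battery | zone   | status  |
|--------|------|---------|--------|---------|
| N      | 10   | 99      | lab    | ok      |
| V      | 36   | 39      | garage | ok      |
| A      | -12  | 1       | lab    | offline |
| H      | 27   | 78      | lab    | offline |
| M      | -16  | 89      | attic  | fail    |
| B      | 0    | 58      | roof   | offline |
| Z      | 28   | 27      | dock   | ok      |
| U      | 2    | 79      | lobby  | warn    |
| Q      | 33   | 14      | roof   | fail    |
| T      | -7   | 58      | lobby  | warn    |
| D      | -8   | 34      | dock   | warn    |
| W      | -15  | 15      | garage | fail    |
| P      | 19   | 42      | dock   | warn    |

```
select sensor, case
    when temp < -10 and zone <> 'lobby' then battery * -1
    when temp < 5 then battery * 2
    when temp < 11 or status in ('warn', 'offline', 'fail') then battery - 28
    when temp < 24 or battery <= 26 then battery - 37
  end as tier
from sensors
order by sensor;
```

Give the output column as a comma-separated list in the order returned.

-1, 116, 68, 50, -89, 71, 14, -14, 116, 158, NULL, -15, NULL

sensor=A: temp < -10 and zone <> 'lobby' → -1
sensor=B: temp < 5 → 116
sensor=D: temp < 5 → 68
sensor=H: temp < 11 or status in ('warn', 'offline', 'fail') → 50
sensor=M: temp < -10 and zone <> 'lobby' → -89
sensor=N: temp < 11 or status in ('warn', 'offline', 'fail') → 71
sensor=P: temp < 11 or status in ('warn', 'offline', 'fail') → 14
sensor=Q: temp < 11 or status in ('warn', 'offline', 'fail') → -14
sensor=T: temp < 5 → 116
sensor=U: temp < 5 → 158
sensor=V: (no match → NULL) → NULL
sensor=W: temp < -10 and zone <> 'lobby' → -15
sensor=Z: (no match → NULL) → NULL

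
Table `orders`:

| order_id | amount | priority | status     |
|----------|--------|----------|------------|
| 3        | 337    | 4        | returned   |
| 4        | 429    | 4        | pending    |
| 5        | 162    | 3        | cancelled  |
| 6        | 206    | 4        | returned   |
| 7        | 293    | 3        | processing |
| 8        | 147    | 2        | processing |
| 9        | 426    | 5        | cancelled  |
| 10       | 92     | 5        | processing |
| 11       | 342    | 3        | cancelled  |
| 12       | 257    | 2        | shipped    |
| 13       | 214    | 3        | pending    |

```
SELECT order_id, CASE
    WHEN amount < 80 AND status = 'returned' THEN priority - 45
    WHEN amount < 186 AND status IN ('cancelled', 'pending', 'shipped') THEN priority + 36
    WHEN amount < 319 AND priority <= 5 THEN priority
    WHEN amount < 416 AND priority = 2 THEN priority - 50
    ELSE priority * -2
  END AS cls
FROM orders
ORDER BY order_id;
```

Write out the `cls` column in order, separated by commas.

order_id=3: ELSE → -8
order_id=4: ELSE → -8
order_id=5: amount < 186 AND status IN ('cancelled', 'pending', 'shipped') → 39
order_id=6: amount < 319 AND priority <= 5 → 4
order_id=7: amount < 319 AND priority <= 5 → 3
order_id=8: amount < 319 AND priority <= 5 → 2
order_id=9: ELSE → -10
order_id=10: amount < 319 AND priority <= 5 → 5
order_id=11: ELSE → -6
order_id=12: amount < 319 AND priority <= 5 → 2
order_id=13: amount < 319 AND priority <= 5 → 3

-8, -8, 39, 4, 3, 2, -10, 5, -6, 2, 3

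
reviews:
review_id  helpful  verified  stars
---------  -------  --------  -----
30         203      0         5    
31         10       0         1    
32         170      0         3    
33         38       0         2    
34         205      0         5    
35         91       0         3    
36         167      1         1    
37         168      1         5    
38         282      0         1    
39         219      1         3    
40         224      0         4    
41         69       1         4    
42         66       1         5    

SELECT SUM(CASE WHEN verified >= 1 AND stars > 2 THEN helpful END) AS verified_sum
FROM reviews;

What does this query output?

522

review_id=30: ✗
review_id=31: ✗
review_id=32: ✗
review_id=33: ✗
review_id=34: ✗
review_id=35: ✗
review_id=36: ✗
review_id=37: ✓ → 168
review_id=38: ✗
review_id=39: ✓ → 219
review_id=40: ✗
review_id=41: ✓ → 69
review_id=42: ✓ → 66
verified_sum = 168 + 219 + 69 + 66 = 522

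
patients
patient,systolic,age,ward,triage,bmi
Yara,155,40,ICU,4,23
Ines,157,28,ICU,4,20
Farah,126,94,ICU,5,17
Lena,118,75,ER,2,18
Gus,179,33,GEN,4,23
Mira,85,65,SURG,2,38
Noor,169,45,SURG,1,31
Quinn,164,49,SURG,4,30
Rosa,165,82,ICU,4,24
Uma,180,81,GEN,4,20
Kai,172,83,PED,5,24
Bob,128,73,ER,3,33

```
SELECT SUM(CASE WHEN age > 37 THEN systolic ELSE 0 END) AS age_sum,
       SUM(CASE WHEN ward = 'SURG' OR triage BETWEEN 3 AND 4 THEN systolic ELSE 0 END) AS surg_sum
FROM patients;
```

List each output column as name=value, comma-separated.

age_sum=1462, surg_sum=1382

[age_sum: age > 37]
patient=Yara: ✓ → 155
patient=Ines: ✗
patient=Farah: ✓ → 126
patient=Lena: ✓ → 118
patient=Gus: ✗
patient=Mira: ✓ → 85
patient=Noor: ✓ → 169
patient=Quinn: ✓ → 164
patient=Rosa: ✓ → 165
patient=Uma: ✓ → 180
patient=Kai: ✓ → 172
patient=Bob: ✓ → 128
age_sum = 155 + 126 + 118 + 85 + 169 + 164 + 165 + 180 + 172 + 128 = 1462
—
[surg_sum: ward = 'SURG' OR triage BETWEEN 3 AND 4]
patient=Yara: ✓ → 155
patient=Ines: ✓ → 157
patient=Farah: ✗
patient=Lena: ✗
patient=Gus: ✓ → 179
patient=Mira: ✓ → 85
patient=Noor: ✓ → 169
patient=Quinn: ✓ → 164
patient=Rosa: ✓ → 165
patient=Uma: ✓ → 180
patient=Kai: ✗
patient=Bob: ✓ → 128
surg_sum = 155 + 157 + 179 + 85 + 169 + 164 + 165 + 180 + 128 = 1382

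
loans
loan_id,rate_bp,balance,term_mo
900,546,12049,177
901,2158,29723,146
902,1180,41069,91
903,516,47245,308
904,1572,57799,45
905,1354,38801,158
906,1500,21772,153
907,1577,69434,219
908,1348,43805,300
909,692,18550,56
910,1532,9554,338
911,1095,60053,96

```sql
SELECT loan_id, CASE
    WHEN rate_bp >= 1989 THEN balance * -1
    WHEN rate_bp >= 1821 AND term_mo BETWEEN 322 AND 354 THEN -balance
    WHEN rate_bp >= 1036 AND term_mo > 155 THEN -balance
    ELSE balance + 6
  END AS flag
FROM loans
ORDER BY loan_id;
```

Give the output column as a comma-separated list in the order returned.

loan_id=900: ELSE → 12055
loan_id=901: rate_bp >= 1989 → -29723
loan_id=902: ELSE → 41075
loan_id=903: ELSE → 47251
loan_id=904: ELSE → 57805
loan_id=905: rate_bp >= 1036 AND term_mo > 155 → -38801
loan_id=906: ELSE → 21778
loan_id=907: rate_bp >= 1036 AND term_mo > 155 → -69434
loan_id=908: rate_bp >= 1036 AND term_mo > 155 → -43805
loan_id=909: ELSE → 18556
loan_id=910: rate_bp >= 1036 AND term_mo > 155 → -9554
loan_id=911: ELSE → 60059

12055, -29723, 41075, 47251, 57805, -38801, 21778, -69434, -43805, 18556, -9554, 60059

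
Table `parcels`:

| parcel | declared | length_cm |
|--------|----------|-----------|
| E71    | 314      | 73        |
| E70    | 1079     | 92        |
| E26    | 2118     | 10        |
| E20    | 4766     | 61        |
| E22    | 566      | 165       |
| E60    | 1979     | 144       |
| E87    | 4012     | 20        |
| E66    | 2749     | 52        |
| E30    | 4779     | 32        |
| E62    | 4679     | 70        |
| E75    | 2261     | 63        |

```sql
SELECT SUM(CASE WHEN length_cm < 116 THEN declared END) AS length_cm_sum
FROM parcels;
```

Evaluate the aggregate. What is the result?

26757

parcel=E71: ✓ → 314
parcel=E70: ✓ → 1079
parcel=E26: ✓ → 2118
parcel=E20: ✓ → 4766
parcel=E22: ✗
parcel=E60: ✗
parcel=E87: ✓ → 4012
parcel=E66: ✓ → 2749
parcel=E30: ✓ → 4779
parcel=E62: ✓ → 4679
parcel=E75: ✓ → 2261
length_cm_sum = 314 + 1079 + 2118 + 4766 + 4012 + 2749 + 4779 + 4679 + 2261 = 26757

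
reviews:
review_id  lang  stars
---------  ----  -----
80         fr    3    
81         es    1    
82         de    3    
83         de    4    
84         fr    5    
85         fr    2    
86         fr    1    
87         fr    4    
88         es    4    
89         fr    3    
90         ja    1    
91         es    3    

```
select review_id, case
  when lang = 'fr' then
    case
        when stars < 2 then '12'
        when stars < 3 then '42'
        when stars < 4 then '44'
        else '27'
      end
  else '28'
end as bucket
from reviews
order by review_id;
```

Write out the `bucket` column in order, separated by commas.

44, 28, 28, 28, 27, 42, 12, 27, 28, 44, 28, 28

review_id=80: lang='fr' → inner[stars < 4] → 44
review_id=81: lang='es' → outer ELSE → 28
review_id=82: lang='de' → outer ELSE → 28
review_id=83: lang='de' → outer ELSE → 28
review_id=84: lang='fr' → inner[ELSE] → 27
review_id=85: lang='fr' → inner[stars < 3] → 42
review_id=86: lang='fr' → inner[stars < 2] → 12
review_id=87: lang='fr' → inner[ELSE] → 27
review_id=88: lang='es' → outer ELSE → 28
review_id=89: lang='fr' → inner[stars < 4] → 44
review_id=90: lang='ja' → outer ELSE → 28
review_id=91: lang='es' → outer ELSE → 28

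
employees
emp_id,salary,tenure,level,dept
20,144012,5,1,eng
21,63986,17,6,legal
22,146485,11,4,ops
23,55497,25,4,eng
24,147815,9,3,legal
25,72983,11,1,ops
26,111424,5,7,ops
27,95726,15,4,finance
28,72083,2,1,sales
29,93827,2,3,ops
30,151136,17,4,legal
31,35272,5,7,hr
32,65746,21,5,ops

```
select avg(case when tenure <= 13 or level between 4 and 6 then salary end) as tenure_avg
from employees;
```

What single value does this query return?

emp_id=20: ✓ → 144012
emp_id=21: ✓ → 63986
emp_id=22: ✓ → 146485
emp_id=23: ✓ → 55497
emp_id=24: ✓ → 147815
emp_id=25: ✓ → 72983
emp_id=26: ✓ → 111424
emp_id=27: ✓ → 95726
emp_id=28: ✓ → 72083
emp_id=29: ✓ → 93827
emp_id=30: ✓ → 151136
emp_id=31: ✓ → 35272
emp_id=32: ✓ → 65746
tenure_avg = (144012 + 63986 + 146485 + 55497 + 147815 + 72983 + 111424 + 95726 + 72083 + 93827 + 151136 + 35272 + 65746) / 13 = 96614.7692307692

96614.7692307692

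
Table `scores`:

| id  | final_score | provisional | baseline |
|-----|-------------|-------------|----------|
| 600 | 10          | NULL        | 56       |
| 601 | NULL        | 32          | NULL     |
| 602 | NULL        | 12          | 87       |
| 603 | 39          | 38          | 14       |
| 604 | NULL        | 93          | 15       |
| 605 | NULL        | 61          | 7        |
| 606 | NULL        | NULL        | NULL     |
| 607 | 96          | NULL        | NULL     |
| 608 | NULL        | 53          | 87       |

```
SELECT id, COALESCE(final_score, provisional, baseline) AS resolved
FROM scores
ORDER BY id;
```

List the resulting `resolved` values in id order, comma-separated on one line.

id=600: final_score=10 → 10
id=601: final_score=NULL, provisional=32 → 32
id=602: final_score=NULL, provisional=12 → 12
id=603: final_score=39 → 39
id=604: final_score=NULL, provisional=93 → 93
id=605: final_score=NULL, provisional=61 → 61
id=606: final_score=NULL, provisional=NULL, baseline=NULL (all NULL) → NULL
id=607: final_score=96 → 96
id=608: final_score=NULL, provisional=53 → 53

10, 32, 12, 39, 93, 61, NULL, 96, 53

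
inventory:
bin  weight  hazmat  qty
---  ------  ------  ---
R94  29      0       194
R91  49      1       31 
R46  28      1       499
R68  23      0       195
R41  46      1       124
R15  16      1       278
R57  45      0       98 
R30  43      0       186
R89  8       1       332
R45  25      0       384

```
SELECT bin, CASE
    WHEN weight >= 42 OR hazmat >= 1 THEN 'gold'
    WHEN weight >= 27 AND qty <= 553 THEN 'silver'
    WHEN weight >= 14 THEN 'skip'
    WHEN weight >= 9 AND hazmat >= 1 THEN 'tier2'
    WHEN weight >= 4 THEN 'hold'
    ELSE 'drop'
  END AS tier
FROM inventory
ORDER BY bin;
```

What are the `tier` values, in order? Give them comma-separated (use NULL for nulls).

gold, gold, gold, skip, gold, gold, skip, gold, gold, silver

bin=R15: weight >= 42 OR hazmat >= 1 → gold
bin=R30: weight >= 42 OR hazmat >= 1 → gold
bin=R41: weight >= 42 OR hazmat >= 1 → gold
bin=R45: weight >= 14 → skip
bin=R46: weight >= 42 OR hazmat >= 1 → gold
bin=R57: weight >= 42 OR hazmat >= 1 → gold
bin=R68: weight >= 14 → skip
bin=R89: weight >= 42 OR hazmat >= 1 → gold
bin=R91: weight >= 42 OR hazmat >= 1 → gold
bin=R94: weight >= 27 AND qty <= 553 → silver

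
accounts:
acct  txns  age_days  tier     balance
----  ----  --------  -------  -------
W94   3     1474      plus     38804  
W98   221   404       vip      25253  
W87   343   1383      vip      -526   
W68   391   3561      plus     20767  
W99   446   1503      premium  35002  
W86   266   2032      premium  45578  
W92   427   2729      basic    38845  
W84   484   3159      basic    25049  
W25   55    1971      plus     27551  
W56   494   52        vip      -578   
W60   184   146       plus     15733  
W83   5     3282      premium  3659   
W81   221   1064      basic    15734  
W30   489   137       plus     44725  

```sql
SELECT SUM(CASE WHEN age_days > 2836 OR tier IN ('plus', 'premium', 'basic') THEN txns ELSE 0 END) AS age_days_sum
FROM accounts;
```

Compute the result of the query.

2971

acct=W94: ✓ → 3
acct=W98: ✗
acct=W87: ✗
acct=W68: ✓ → 391
acct=W99: ✓ → 446
acct=W86: ✓ → 266
acct=W92: ✓ → 427
acct=W84: ✓ → 484
acct=W25: ✓ → 55
acct=W56: ✗
acct=W60: ✓ → 184
acct=W83: ✓ → 5
acct=W81: ✓ → 221
acct=W30: ✓ → 489
age_days_sum = 3 + 391 + 446 + 266 + 427 + 484 + 55 + 184 + 5 + 221 + 489 = 2971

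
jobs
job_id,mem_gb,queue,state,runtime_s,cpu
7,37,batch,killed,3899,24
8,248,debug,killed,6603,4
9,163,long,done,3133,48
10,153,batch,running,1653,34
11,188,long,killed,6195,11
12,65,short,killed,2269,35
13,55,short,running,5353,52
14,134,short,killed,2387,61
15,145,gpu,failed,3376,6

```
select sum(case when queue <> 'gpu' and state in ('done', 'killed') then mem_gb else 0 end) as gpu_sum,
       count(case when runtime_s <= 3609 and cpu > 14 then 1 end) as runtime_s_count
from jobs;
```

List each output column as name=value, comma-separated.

gpu_sum=835, runtime_s_count=4

[gpu_sum: queue <> 'gpu' and state in ('done', 'killed')]
job_id=7: ✓ → 37
job_id=8: ✓ → 248
job_id=9: ✓ → 163
job_id=10: ✗
job_id=11: ✓ → 188
job_id=12: ✓ → 65
job_id=13: ✗
job_id=14: ✓ → 134
job_id=15: ✗
gpu_sum = 37 + 248 + 163 + 188 + 65 + 134 = 835
—
[runtime_s_count: runtime_s <= 3609 and cpu > 14]
job_id=7: ✗
job_id=8: ✗
job_id=9: ✓ → 1
job_id=10: ✓ → 1
job_id=11: ✗
job_id=12: ✓ → 1
job_id=13: ✗
job_id=14: ✓ → 1
job_id=15: ✗
runtime_s_count = COUNT(1, 1, 1, 1) = 4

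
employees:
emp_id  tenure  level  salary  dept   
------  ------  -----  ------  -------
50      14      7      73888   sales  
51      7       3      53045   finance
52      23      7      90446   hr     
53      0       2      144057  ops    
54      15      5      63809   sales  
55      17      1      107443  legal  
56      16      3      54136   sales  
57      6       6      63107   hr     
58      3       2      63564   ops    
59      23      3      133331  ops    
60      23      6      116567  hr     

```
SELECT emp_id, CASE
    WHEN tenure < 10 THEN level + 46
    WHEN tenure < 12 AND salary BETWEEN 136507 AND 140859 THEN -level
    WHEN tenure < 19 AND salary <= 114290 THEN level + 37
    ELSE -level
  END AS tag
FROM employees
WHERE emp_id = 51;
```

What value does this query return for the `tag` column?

49

emp_id = 51: tenure=7, level=3, salary=53045, dept=finance.
tenure < 10 → true → 49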